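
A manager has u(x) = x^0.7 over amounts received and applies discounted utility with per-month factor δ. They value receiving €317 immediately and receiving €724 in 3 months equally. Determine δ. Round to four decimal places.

The payoff in 3 months is discounted by δ^3, so u(317) = δ^3·u(724) and δ^3 = u(317)/u(724).
Since u(x) = x^0.7, δ^3 = (317/724)^0.7 = 0.43785^0.7 = 0.56095.
Hence δ = (0.56095)^(1/3) = 0.824723.

δ ≈ 0.8247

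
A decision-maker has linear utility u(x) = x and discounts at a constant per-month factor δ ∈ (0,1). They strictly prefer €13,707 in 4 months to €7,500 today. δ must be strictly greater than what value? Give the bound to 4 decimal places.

δ > 0.8601

Comparing present values: 7500 < δ^4·13707.
Hence δ^4 > 7500/13707 = 0.54717, and x ↦ x^(1/4) is increasing on (0,∞).
δ > (7500/13707)^(1/4) ≈ 0.8601.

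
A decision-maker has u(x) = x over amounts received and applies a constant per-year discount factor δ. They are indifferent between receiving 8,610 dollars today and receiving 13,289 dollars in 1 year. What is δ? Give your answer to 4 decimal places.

δ ≈ 0.6479

The payoff in 1 year is discounted by δ, so u(8610) = δ·u(13289) and δ = u(8610)/u(13289).
With u(x) = x: δ = 8610/13289 = 0.64790.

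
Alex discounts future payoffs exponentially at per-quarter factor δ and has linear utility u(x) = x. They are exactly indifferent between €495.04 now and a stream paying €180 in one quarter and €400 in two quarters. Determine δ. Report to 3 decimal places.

The stream is worth 180δ + 400δ² today, so 180δ + 400δ² = 495.04.
That is, 400δ² + 180δ − 495.04 = 0, a quadratic in δ.
δ = (−180 + √(180² + 4·400·495.04)) / (2·400) = (−180 + √824464.00) / 800 ≈ 0.910.

δ ≈ 0.910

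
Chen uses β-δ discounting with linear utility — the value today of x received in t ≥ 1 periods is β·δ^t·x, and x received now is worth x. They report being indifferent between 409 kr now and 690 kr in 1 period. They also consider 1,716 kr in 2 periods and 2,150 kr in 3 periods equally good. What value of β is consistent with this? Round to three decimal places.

β ≈ 0.743

From the later pair, β·δ^2·1716 = β·δ^3·2150; dividing through, δ = 1716/2150 = 0.79814.
Now use the now-vs-future pair: 409 = β·δ·690 gives β = 409/(0.79814·690) ≈ 0.743.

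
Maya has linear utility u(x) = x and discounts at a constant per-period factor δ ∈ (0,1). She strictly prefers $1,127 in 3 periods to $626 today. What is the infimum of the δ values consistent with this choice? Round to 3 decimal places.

Comparing present values: 626 < δ^3·1127.
Hence δ^3 > 626/1127 = 0.55546, and x ↦ x^(1/3) is increasing on (0,∞).
δ > 0.55546^(1/3) = 0.822.

δ > 0.822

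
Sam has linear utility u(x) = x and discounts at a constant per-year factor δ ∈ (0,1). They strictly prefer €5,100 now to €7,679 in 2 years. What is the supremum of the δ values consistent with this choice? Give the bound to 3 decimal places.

δ < 0.815

The preference means 5100 > δ^2·7679.
So δ^2 < 5100/7679 = 0.66415; taking the square root of both positive sides preserves the inequality.
δ < 0.66415^(1/2) = 0.815.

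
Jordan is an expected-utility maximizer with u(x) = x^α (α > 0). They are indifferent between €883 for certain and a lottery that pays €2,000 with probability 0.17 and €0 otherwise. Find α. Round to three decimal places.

The lottery's expected utility is 0.17·u(2000) + 0.83·u(0) = 0.17·2000^α (since u(0) = 0 for α > 0).
Setting u(883) equal to that: 883^α = 0.17·2000^α ⇒ (883/2000)^α = 0.17.
Take logs: α = ln 0.17 / ln(883/2000) ≈ 2.16733.

α ≈ 2.167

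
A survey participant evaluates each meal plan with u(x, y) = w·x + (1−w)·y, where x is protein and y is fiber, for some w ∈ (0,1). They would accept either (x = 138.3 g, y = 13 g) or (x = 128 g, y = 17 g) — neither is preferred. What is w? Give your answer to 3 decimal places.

u(138.3,13) = u(128,17) means w·138.3 + (1−w)·13 = w·128 + (1−w)·17.
w·(138.3−128) = (1−w)·(17−13), i.e. w·10.3 = (1−w)·4.
So w/(1−w) = 4/10.3 = 0.3883, giving w = 4/(10.3+4) = 0.280.

w = 0.280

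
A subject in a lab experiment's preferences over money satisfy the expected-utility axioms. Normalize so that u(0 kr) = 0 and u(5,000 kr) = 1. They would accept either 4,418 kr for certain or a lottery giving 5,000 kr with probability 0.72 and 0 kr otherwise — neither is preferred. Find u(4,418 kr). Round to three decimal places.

0.720

The indifference gives u(4,418 kr) = 0.72·u(5,000 kr) + 0.28·u(0 kr) = 0.72·1 + 0.28·0 = 0.72.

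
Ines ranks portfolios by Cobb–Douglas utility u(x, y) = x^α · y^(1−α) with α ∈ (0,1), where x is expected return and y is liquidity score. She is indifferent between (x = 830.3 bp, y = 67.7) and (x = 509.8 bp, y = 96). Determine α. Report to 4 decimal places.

Indifference: 830.3^α · 67.7^(1−α) = 509.8^α · 96^(1−α).
Taking logs: α·ln 830.3 + (1−α)·ln 67.7 = α·ln 509.8 + (1−α)·ln 96, i.e. α·0.4877686 = (1−α)·0.3492620.
So α/(1−α) = (0.3492620)/(0.4877686) = 0.7160404, and α = 0.7160404/1.7160404 ≈ 0.4173.

α ≈ 0.4173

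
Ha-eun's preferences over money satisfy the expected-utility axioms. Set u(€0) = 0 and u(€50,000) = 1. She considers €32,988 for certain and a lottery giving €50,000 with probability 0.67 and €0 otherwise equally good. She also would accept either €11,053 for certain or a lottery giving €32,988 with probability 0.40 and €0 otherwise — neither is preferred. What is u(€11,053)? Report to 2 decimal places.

0.27

First, u(€32,988) = 0.67·u(€50,000) + 0.33·u(€0) = 0.67.
The second indifference gives u(€11,053) = 0.40·u(€32,988) + 0.60·u(€0) = 0.40·0.67 + 0.60·0.00 = 0.2680.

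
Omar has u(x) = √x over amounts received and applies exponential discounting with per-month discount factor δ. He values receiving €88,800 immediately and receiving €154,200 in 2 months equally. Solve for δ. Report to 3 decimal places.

Indifference means u(88800) = δ^2 · u(154200), so δ^2 = u(88800)/u(154200).
Since u(x) = √x, δ^2 = √(88800/154200) = 0.75886.
So δ = 0.75886^(1/2) ≈ 0.871.

δ ≈ 0.871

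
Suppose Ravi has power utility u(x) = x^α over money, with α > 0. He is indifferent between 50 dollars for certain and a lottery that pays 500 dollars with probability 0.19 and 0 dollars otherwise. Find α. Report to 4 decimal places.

Since u(0) = 0, the lottery's EU is 0.19·500^α.
Setting u(50) equal to that: 50^α = 0.19·500^α ⇒ (50/500)^α = 0.19.
Take logs: α = ln 0.19 / ln(50/500) ≈ 0.721246.

α ≈ 0.7212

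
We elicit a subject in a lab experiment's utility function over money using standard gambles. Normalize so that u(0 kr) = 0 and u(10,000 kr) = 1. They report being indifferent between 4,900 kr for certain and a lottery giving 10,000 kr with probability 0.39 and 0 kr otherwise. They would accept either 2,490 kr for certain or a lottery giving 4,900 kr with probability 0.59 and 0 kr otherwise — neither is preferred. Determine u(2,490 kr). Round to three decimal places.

The first gamble pins u(4,900 kr): it must equal 0.39·1 + 0.61·0 = 0.39.
The second indifference gives u(2,490 kr) = 0.59·u(4,900 kr) + 0.41·u(0 kr) = 0.59·0.39 + 0.41·0.00 = 0.2301.

0.230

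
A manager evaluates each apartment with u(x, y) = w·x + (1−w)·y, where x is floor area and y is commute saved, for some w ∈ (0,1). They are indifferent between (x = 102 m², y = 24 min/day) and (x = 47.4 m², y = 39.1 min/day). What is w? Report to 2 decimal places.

w = 0.22

u(102,24) = u(47.4,39.1) means w·102 + (1−w)·24 = w·47.4 + (1−w)·39.1.
w·(102−47.4) = (1−w)·(39.1−24), i.e. w·54.6 = (1−w)·15.1.
So w/(1−w) = 15.1/54.6 = 0.2766, giving w = 15.1/(54.6+15.1) = 0.22.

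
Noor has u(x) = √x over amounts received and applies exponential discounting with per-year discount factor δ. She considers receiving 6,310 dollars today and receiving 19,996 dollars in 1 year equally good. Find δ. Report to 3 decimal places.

δ ≈ 0.562

Indifference means u(6310) = δ · u(19996), so δ = u(6310)/u(19996).
With u(x) = √x: δ = √6310/√19996 = √(6310/19996) = 0.56175.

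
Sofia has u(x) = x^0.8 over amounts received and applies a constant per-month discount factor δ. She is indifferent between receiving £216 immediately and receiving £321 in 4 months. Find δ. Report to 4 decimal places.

δ ≈ 0.9238

Indifference means u(216) = δ^4 · u(321), so δ^4 = u(216)/u(321).
With u(x) = x^0.8: δ^4 = 216^0.8/321^0.8 = (216/321)^0.8 = 0.72838.
Hence δ = (0.72838)^(1/4) = 0.923825.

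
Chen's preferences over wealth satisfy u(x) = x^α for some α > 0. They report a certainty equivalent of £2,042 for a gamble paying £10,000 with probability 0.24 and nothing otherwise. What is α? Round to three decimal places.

α ≈ 0.898

EU(lottery) = 0.24·10000^α + 0.76·0 = 0.24·10000^α.
Indifference: 2042^α = 0.24·10000^α, so (2042/10000)^α = 0.24.
Taking logs: α·ln(2042/10000) = ln(0.24), so α = -1.427116 / -1.588655 ≈ 0.898.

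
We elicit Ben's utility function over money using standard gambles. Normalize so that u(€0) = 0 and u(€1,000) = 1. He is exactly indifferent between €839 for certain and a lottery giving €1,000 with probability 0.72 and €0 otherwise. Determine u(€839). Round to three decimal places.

0.720

The indifference gives u(€839) = 0.72·u(€1,000) + 0.28·u(€0) = 0.72·1 + 0.28·0 = 0.72.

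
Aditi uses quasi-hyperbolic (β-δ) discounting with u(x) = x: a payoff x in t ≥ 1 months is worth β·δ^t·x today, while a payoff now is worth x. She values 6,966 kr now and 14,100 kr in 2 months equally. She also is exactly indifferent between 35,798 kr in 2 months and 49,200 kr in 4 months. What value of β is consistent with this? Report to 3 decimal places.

From the later pair, β·δ^2·35798 = β·δ^4·49200; dividing through, δ^2 = 35798/49200 = 0.72760, so δ = 0.85300.
The first indifference: 6966 = β·δ^2·14100, so β = 6966/(δ^2·14100) = 6966/(0.72760·14100) ≈ 0.679.

β ≈ 0.679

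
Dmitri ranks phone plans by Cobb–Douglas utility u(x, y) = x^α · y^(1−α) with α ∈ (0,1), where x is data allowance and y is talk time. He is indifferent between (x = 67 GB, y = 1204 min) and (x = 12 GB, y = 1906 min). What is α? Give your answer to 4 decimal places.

Set the two utilities equal: 67^α·1204^(1−α) = 12^α·1906^(1−α).
(67/12)^α = (1906/1204)^(1−α); take logs: α·ln(67/12) = (1−α)·ln(1906/1204), i.e. α·1.7197860 = (1−α)·0.4593575.
So α/(1−α) = (0.4593575)/(1.7197860) = 0.2671015, and α = 0.2671015/1.2671015 ≈ 0.2108.

α ≈ 0.2108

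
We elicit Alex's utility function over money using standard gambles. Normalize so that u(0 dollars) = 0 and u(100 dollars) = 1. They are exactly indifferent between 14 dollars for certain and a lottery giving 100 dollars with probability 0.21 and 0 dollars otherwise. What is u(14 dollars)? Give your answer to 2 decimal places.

0.21

The indifference gives u(14 dollars) = 0.21·u(100 dollars) + 0.79·u(0 dollars) = 0.21·1 + 0.79·0 = 0.21.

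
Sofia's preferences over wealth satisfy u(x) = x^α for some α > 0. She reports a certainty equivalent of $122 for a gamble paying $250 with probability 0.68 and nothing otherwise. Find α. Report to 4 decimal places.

EU(lottery) = 0.68·250^α + 0.32·0 = 0.68·250^α.
Equating: 122^α = 0.68·250^α, i.e. 0.4880^α = 0.68.
α = ln(0.68) / ln(122/250) = -0.3856625/-0.7174399 ≈ 0.5376.

α ≈ 0.5376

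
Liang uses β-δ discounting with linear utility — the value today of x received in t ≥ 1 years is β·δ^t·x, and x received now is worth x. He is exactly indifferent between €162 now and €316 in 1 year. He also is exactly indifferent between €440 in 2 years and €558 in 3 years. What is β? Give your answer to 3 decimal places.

Both payoffs in the second observation are in the future, so β drops out: δ^2·440 = δ^3·558 ⇒ δ = 440/558 = 0.78853.
The first indifference: 162 = β·δ·316, so β = 162/(δ·316) = 162/(0.78853·316) ≈ 0.650.

β ≈ 0.650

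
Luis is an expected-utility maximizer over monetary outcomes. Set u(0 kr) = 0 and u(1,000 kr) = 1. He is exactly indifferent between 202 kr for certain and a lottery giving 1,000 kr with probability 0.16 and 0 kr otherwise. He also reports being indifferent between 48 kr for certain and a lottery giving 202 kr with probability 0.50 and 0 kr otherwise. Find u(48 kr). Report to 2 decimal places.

First, u(202 kr) = 0.16·u(1,000 kr) + 0.84·u(0 kr) = 0.16.
Chaining: u(48 kr) = 0.50·0.16 + 0.50·0.00 = 0.0800.

0.08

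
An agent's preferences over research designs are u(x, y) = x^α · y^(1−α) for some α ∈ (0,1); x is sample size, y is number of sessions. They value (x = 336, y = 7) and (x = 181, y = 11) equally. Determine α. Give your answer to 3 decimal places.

Indifference: 336^α · 7^(1−α) = 181^α · 11^(1−α).
Rearrange to (336/181)^α = (11/7)^(1−α) and take logs: α·0.618614 = (1−α)·0.451985.
With A = 0.618614 and B = 0.451985: α·A = (1−α)·B, so α = B/(A+B) = 0.451985/1.070599 ≈ 0.422.

α ≈ 0.422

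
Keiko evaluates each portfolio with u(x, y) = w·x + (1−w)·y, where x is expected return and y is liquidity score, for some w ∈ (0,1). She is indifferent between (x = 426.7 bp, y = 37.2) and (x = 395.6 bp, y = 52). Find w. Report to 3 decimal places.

u(426.7,37.2) = u(395.6,52) means w·426.7 + (1−w)·37.2 = w·395.6 + (1−w)·52.
w·(426.7−395.6) = (1−w)·(52−37.2), i.e. w·31.1 = (1−w)·14.8.
So w/(1−w) = 14.8/31.1 = 0.4759, giving w = 14.8/(31.1+14.8) = 0.322.

w = 0.322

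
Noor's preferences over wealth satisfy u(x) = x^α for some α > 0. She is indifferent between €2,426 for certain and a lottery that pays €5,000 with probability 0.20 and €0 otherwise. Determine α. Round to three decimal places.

EU(lottery) = 0.20·5000^α + 0.80·0 = 0.20·5000^α.
Indifference: 2426^α = 0.20·5000^α, so (2426/5000)^α = 0.20.
Taking logs: α·ln(2426/5000) = ln(0.20), so α = -1.609438 / -0.723194 ≈ 2.225.

α ≈ 2.225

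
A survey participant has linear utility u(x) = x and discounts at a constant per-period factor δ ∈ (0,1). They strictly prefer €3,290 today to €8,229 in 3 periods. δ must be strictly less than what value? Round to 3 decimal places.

δ < 0.737

Under u(x) = x this choice says 3290 > δ^3·8229.
So δ^3 < 3290/8229 = 0.39981; taking the cube root of both positive sides preserves the inequality.
δ < 0.39981^(1/3) = 0.737.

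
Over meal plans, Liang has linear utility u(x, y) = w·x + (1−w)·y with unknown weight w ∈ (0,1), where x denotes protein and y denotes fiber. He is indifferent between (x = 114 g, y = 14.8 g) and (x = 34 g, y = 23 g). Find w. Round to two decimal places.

w = 0.09

u(114,14.8) = u(34,23) means w·114 + (1−w)·14.8 = w·34 + (1−w)·23.
Collecting terms: w·80 = (1−w)·8.2.
Hence w = 8.2/(80+8.2) = 8.2/88.2 = 0.09.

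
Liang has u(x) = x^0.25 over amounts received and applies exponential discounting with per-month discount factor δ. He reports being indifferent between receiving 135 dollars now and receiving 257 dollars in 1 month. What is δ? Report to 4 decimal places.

δ ≈ 0.8513

Equating discounted utilities: u(135) = δ·u(257) ⇒ δ = u(135)/u(257).
With u(x) = x^0.25: δ = 135^0.25/257^0.25 = (135/257)^0.25 = 0.85133.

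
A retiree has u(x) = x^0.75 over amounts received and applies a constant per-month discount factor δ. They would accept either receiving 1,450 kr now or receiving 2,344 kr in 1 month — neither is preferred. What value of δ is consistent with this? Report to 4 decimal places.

The payoff in 1 month is discounted by δ, so u(1450) = δ·u(2344) and δ = u(1450)/u(2344).
With u(x) = x^0.75: δ = 1450^0.75/2344^0.75 = (1450/2344)^0.75 = 0.69752.

δ ≈ 0.6975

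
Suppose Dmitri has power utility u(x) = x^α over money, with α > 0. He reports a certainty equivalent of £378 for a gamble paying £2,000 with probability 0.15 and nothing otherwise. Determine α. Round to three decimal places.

Since u(0) = 0, the lottery's EU is 0.15·2000^α.
Indifference: 378^α = 0.15·2000^α, so (378/2000)^α = 0.15.
Take logs: α = ln 0.15 / ln(378/2000) ≈ 1.13872.

α ≈ 1.139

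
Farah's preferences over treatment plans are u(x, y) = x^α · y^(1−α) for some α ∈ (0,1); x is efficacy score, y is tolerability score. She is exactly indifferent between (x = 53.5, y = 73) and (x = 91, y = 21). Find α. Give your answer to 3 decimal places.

The Cobb–Douglas utilities coincide, so 53.5^α·73^(1−α) = 91^α·21^(1−α).
Taking logs: α·ln 53.5 + (1−α)·ln 73 = α·ln 91 + (1−α)·ln 21, i.e. α·-0.531178 = (1−α)·-1.245937.
With A = -0.531178 and B = -1.245937: α·A = (1−α)·B, so α = B/(A+B) = -1.245937/-1.777115 ≈ 0.701.

α ≈ 0.701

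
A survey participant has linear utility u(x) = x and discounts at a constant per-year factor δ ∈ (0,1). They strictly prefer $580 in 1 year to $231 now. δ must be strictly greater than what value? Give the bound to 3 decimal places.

The preference means 231 < δ·580.
Dividing through by 580 gives δ > 0.39828.

δ > 0.398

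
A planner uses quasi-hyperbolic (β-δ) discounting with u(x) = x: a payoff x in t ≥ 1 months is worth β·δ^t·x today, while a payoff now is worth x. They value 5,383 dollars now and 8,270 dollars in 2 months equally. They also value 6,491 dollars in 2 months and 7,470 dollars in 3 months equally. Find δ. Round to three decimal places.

δ ≈ 0.869

The second indifference involves only future payoffs, so β cancels: β·δ^2·6491 = β·δ^3·7470, giving δ = 6491/7470 = 0.86894.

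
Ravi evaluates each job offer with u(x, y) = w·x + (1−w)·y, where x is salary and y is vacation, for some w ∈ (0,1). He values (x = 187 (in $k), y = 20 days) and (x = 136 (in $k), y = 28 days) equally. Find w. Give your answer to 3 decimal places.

w = 0.136

u(187,20) = u(136,28) means w·187 + (1−w)·20 = w·136 + (1−w)·28.
Collecting terms: w·51 = (1−w)·8.
So w/(1−w) = 8/51 = 0.1569, giving w = 8/(51+8) = 0.136.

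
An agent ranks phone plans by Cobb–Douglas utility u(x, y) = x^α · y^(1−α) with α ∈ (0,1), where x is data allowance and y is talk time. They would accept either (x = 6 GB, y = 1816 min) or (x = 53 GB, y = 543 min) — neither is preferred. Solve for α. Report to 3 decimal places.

α ≈ 0.357

The Cobb–Douglas utilities coincide, so 6^α·1816^(1−α) = 53^α·543^(1−α).
(6/53)^α = (543/1816)^(1−α); take logs: α·ln(6/53) = (1−α)·ln(543/1816), i.e. α·-2.178532 = (1−α)·-1.207282.
Thus α·(-3.385814) = -1.207282, so α = -1.207282/-3.385814 ≈ 0.357.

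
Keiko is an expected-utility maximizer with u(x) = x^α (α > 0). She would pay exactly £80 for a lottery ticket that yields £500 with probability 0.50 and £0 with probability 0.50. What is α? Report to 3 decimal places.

EU(lottery) = 0.50·500^α + 0.50·0 = 0.50·500^α.
Indifference: 80^α = 0.50·500^α, so (80/500)^α = 0.50.
Taking logs: α·ln(80/500) = ln(0.50), so α = -0.693147 / -1.832581 ≈ 0.378.

α ≈ 0.378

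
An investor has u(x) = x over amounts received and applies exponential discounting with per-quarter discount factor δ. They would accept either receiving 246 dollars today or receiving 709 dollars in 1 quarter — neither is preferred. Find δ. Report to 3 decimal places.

Indifference means u(246) = δ · u(709), so δ = u(246)/u(709).
With u(x) = x: δ = 246/709 = 0.34697.

δ ≈ 0.347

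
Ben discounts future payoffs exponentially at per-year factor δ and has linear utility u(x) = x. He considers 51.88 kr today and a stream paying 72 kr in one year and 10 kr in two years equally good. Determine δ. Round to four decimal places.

δ ≈ 0.6600

Equating present values: 51.88 = 72δ + 10δ².
So 10δ² + 72δ − 51.88 = 0.
δ = (−72 + √(72² + 4·10·51.88)) / (2·10) = (−72 + √7259.20) / 20 ≈ 0.6600.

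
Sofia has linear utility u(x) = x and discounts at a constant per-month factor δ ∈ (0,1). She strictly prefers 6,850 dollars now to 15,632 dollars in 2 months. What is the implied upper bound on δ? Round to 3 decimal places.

δ < 0.662

The preference means 6850 > δ^2·15632.
Hence δ^2 < 6850/15632 = 0.43820, and x ↦ x^(1/2) is increasing on (0,∞).
δ < 0.43820^(1/2) = 0.662.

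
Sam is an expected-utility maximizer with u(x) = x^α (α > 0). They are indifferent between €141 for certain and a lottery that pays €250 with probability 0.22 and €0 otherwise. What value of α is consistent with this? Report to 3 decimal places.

The lottery's expected utility is 0.22·u(250) + 0.78·u(0) = 0.22·250^α (since u(0) = 0 for α > 0).
Indifference: 141^α = 0.22·250^α, so (141/250)^α = 0.22.
Taking logs: α·ln(141/250) = ln(0.22), so α = -1.514128 / -0.572701 ≈ 2.644.

α ≈ 2.644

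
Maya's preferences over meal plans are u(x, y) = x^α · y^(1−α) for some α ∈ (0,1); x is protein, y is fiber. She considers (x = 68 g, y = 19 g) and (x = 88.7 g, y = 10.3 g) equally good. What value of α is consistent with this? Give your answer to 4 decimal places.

α ≈ 0.6973

Indifference: 68^α · 19^(1−α) = 88.7^α · 10.3^(1−α).
(68/88.7)^α = (10.3/19)^(1−α); take logs: α·ln(68/88.7) = (1−α)·ln(10.3/19), i.e. α·-0.2657522 = (1−α)·-0.6122951.
Thus α·(-0.8780473) = -0.6122951, so α = -0.6122951/-0.8780473 ≈ 0.6973.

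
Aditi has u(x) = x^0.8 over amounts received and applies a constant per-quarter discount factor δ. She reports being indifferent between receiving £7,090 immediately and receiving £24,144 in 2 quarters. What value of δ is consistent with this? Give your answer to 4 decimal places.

Equating discounted utilities: u(7090) = δ^2·u(24144) ⇒ δ^2 = u(7090)/u(24144).
With u(x) = x^0.8: δ^2 = 7090^0.8/24144^0.8 = (7090/24144)^0.8 = 0.37521.
Hence δ = (0.37521)^(1/2) = 0.612540.

δ ≈ 0.6125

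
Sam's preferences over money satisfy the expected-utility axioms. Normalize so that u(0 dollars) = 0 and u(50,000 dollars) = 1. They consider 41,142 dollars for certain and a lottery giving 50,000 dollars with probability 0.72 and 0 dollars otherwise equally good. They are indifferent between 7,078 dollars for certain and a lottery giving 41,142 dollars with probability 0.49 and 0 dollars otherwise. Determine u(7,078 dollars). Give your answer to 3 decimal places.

0.353

The first gamble pins u(41,142 dollars): it must equal 0.72·1 + 0.28·0 = 0.72.
Chaining: u(7,078 dollars) = 0.49·0.72 + 0.51·0.00 = 0.3528.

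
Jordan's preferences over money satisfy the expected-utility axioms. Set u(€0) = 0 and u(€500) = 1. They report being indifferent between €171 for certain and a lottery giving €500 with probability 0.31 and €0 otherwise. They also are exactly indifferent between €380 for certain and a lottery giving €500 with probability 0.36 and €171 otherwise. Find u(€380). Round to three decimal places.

The first gamble pins u(€171): it must equal 0.31·1 + 0.69·0 = 0.31.
Then u(€380) = 0.36·u(€500) + 0.64·u(€171) = 0.36·1.00 + 0.64·0.31 = 0.5584.

0.558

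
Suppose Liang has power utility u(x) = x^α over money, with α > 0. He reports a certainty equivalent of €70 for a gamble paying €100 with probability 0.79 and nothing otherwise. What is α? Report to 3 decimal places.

The lottery's expected utility is 0.79·u(100) + 0.21·u(0) = 0.79·100^α (since u(0) = 0 for α > 0).
Setting u(70) equal to that: 70^α = 0.79·100^α ⇒ (70/100)^α = 0.79.
α = ln(0.79) / ln(70/100) = -0.235722/-0.356675 ≈ 0.661.

α ≈ 0.661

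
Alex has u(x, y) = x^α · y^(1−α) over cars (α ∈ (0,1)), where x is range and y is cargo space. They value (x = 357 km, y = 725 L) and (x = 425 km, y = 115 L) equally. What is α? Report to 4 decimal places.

The Cobb–Douglas utilities coincide, so 357^α·725^(1−α) = 425^α·115^(1−α).
Rearrange to (357/425)^α = (115/725)^(1−α) and take logs: α·-0.1743534 = (1−α)·-1.8412395.
Thus α·(-2.0155929) = -1.8412395, so α = -1.8412395/-2.0155929 ≈ 0.9135.

α ≈ 0.9135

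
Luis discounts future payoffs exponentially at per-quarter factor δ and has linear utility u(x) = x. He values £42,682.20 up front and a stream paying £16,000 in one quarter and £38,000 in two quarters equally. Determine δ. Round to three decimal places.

Present value of the stream is 16000·δ + 38000·δ². Indifference gives 16000δ + 38000δ² = 42682.20.
Rearranged: 38000δ² + 16000δ − 42682.20 = 0.
The positive root is δ = [−16000 + √(16000² + 4·38000·42682.20)] / (2·38000) = (−16000 + 82120.000)/76000 ≈ 0.870.

δ ≈ 0.870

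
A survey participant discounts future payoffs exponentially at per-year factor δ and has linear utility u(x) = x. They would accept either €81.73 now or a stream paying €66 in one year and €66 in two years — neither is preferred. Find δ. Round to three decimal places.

δ ≈ 0.720

Present value of the stream is 66·δ + 66·δ². Indifference gives 66δ + 66δ² = 81.73.
That is, 66δ² + 66δ − 81.73 = 0, a quadratic in δ.
By the quadratic formula (taking the positive root), δ = (−66 + √25932.72) / 132 ≈ 0.720.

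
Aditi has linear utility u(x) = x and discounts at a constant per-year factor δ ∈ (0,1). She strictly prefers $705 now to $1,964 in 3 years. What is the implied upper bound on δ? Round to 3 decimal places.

δ < 0.711

Comparing present values: 705 > δ^3·1964.
So δ^3 < 705/1964 = 0.35896; taking the cube root of both positive sides preserves the inequality.
δ < (705/1964)^(1/3) ≈ 0.711.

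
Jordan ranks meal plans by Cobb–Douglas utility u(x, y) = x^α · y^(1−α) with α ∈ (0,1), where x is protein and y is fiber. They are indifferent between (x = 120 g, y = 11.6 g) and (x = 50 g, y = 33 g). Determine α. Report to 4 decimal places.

Set the two utilities equal: 120^α·11.6^(1−α) = 50^α·33^(1−α).
Taking logs: α·ln 120 + (1−α)·ln 11.6 = α·ln 50 + (1−α)·ln 33, i.e. α·0.8754687 = (1−α)·1.0455025.
With A = 0.8754687 and B = 1.0455025: α·A = (1−α)·B, so α = B/(A+B) = 1.0455025/1.9209712 ≈ 0.5443.

α ≈ 0.5443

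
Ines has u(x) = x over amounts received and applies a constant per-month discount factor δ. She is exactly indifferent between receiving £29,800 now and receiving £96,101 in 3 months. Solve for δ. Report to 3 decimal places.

δ ≈ 0.677

Equating discounted utilities: u(29800) = δ^3·u(96101) ⇒ δ^3 = u(29800)/u(96101).
With u(x) = x: δ^3 = 29800/96101 = 0.31009.
Hence δ = (0.31009)^(1/3) = 0.67686.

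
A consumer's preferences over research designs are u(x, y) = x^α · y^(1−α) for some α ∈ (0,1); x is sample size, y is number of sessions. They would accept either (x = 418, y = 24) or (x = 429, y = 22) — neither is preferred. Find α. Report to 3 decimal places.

α ≈ 0.770

Indifference: 418^α · 24^(1−α) = 429^α · 22^(1−α).
(418/429)^α = (22/24)^(1−α); take logs: α·ln(418/429) = (1−α)·ln(22/24), i.e. α·-0.025975 = (1−α)·-0.087011.
Thus α·(-0.112986) = -0.087011, so α = -0.087011/-0.112986 ≈ 0.770.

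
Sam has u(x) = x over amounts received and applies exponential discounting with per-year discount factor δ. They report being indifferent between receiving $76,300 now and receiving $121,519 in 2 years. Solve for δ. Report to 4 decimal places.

Indifference means u(76300) = δ^2 · u(121519), so δ^2 = u(76300)/u(121519).
With u(x) = x: δ^2 = 76300/121519 = 0.62789.
Taking the square root: δ = 0.62789^(1/2) ≈ 0.7924.

δ ≈ 0.7924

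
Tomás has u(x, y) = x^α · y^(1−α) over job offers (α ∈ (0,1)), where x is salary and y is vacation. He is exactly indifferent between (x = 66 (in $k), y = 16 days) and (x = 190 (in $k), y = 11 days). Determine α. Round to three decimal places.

α ≈ 0.262

Set the two utilities equal: 66^α·16^(1−α) = 190^α·11^(1−α).
(66/190)^α = (11/16)^(1−α); take logs: α·ln(66/190) = (1−α)·ln(11/16), i.e. α·-1.057369 = (1−α)·-0.374693.
So α/(1−α) = (-0.374693)/(-1.057369) = 0.354364, and α = 0.354364/1.354364 ≈ 0.262.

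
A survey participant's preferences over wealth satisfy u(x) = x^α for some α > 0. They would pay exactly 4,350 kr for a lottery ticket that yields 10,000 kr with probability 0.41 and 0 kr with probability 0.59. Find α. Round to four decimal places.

α ≈ 1.0711

The lottery's expected utility is 0.41·u(10000) + 0.59·u(0) = 0.41·10000^α (since u(0) = 0 for α > 0).
Equating: 4350^α = 0.41·10000^α, i.e. 0.4350^α = 0.41.
Take logs: α = ln 0.41 / ln(4350/10000) ≈ 1.071105.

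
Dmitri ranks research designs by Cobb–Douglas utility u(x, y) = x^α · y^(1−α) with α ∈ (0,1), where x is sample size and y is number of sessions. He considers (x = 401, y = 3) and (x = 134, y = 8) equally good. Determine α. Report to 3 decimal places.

α ≈ 0.472

Set the two utilities equal: 401^α·3^(1−α) = 134^α·8^(1−α).
Taking logs: α·ln 401 + (1−α)·ln 3 = α·ln 134 + (1−α)·ln 8, i.e. α·1.096122 = (1−α)·0.980829.
With A = 1.096122 and B = 0.980829: α·A = (1−α)·B, so α = B/(A+B) = 0.980829/2.076951 ≈ 0.472.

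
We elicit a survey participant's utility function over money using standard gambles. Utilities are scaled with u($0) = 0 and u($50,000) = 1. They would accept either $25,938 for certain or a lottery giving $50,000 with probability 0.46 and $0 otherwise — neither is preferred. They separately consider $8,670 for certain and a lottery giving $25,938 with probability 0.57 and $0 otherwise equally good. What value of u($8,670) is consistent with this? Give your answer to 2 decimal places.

From the first indifference, u($25,938) = 0.46·u($50,000) + 0.54·u($0) = 0.46·1 + 0.54·0 = 0.46.
Then u($8,670) = 0.57·u($25,938) + 0.43·u($0) = 0.57·0.46 + 0.43·0.00 = 0.2622.

0.26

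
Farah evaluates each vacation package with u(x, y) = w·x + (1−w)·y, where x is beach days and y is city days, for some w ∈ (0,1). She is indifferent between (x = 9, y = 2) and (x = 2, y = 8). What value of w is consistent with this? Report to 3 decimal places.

w = 0.462

u(9,2) = u(2,8) means w·9 + (1−w)·2 = w·2 + (1−w)·8.
Collecting terms: w·7 = (1−w)·6.
So w/(1−w) = 6/7 = 0.8571, giving w = 6/(7+6) = 0.462.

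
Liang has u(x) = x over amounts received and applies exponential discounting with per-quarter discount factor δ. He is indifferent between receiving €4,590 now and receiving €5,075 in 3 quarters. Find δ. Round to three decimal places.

δ ≈ 0.967

Indifference means u(4590) = δ^3 · u(5075), so δ^3 = u(4590)/u(5075).
With u(x) = x: δ^3 = 4590/5075 = 0.90443.
Taking the cube root: δ = 0.90443^(1/3) ≈ 0.967.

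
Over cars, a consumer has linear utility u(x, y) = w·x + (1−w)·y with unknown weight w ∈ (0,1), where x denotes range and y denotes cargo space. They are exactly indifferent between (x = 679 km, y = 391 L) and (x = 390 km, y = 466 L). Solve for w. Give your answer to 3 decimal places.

u(679,391) = u(390,466) means w·679 + (1−w)·391 = w·390 + (1−w)·466.
Collecting terms: w·289 = (1−w)·75.
The marginal rate of substitution is 75/289, so w = 75/(289+75) = 0.206.

w = 0.206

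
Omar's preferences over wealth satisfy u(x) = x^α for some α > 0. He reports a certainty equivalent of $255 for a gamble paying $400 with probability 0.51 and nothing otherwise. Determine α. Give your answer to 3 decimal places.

The lottery's expected utility is 0.51·u(400) + 0.49·u(0) = 0.51·400^α (since u(0) = 0 for α > 0).
Setting u(255) equal to that: 255^α = 0.51·400^α ⇒ (255/400)^α = 0.51.
Take logs: α = ln 0.51 / ln(255/400) ≈ 1.49565.

α ≈ 1.496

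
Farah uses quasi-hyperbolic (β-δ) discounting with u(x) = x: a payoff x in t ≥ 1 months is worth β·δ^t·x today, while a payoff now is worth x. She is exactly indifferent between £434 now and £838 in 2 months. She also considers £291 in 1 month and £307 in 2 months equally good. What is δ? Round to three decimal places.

δ ≈ 0.948

Both payoffs in the second observation are in the future, so β drops out: δ^1·291 = δ^2·307 ⇒ δ = 291/307 = 0.94788.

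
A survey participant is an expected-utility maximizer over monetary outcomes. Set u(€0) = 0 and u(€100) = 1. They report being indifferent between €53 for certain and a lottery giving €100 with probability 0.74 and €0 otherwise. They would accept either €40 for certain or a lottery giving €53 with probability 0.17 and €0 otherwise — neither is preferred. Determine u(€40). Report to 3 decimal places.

First, u(€53) = 0.74·u(€100) + 0.26·u(€0) = 0.74.
The second indifference gives u(€40) = 0.17·u(€53) + 0.83·u(€0) = 0.17·0.74 + 0.83·0.00 = 0.1258.

0.126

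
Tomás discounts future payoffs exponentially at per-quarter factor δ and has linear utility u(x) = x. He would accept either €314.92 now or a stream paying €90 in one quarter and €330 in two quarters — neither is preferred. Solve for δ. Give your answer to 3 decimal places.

The stream is worth 90δ + 330δ² today, so 90δ + 330δ² = 314.92.
That is, 330δ² + 90δ − 314.92 = 0, a quadratic in δ.
By the quadratic formula (taking the positive root), δ = (−90 + √423794.40) / 660 ≈ 0.850.

δ ≈ 0.850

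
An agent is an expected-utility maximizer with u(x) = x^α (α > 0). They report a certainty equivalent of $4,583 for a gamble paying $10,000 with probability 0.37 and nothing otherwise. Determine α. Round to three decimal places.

The lottery's expected utility is 0.37·u(10000) + 0.63·u(0) = 0.37·10000^α (since u(0) = 0 for α > 0).
Equating: 4583^α = 0.37·10000^α, i.e. 0.4583^α = 0.37.
Taking logs: α·ln(4583/10000) = ln(0.37), so α = -0.994252 / -0.780231 ≈ 1.274.

α ≈ 1.274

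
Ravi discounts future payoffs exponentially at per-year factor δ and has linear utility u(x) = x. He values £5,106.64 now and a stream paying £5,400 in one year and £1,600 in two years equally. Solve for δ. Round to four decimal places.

δ ≈ 0.7700

Equating present values: 5106.64 = 5400δ + 1600δ².
Rearranged: 1600δ² + 5400δ − 5106.64 = 0.
By the quadratic formula (taking the positive root), δ = (−5400 + √61842496.00) / 3200 ≈ 0.7700.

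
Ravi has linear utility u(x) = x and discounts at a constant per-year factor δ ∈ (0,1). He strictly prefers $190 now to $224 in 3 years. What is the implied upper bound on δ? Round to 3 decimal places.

Comparing present values: 190 > δ^3·224.
Hence δ^3 < 190/224 = 0.84821, and x ↦ x^(1/3) is increasing on (0,∞).
δ < 0.84821^(1/3) = 0.947.

δ < 0.947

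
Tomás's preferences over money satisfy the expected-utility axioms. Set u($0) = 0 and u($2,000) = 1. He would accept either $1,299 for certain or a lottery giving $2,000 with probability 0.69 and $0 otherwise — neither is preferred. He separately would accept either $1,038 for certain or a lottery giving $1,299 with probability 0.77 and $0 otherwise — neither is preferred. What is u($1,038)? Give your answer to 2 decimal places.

The first gamble pins u($1,299): it must equal 0.69·1 + 0.31·0 = 0.69.
Then u($1,038) = 0.77·u($1,299) + 0.23·u($0) = 0.77·0.69 + 0.23·0.00 = 0.5313.

0.53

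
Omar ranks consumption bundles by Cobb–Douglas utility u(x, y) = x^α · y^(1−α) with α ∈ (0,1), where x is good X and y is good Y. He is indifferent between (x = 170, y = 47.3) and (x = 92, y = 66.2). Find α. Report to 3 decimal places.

The Cobb–Douglas utilities coincide, so 170^α·47.3^(1−α) = 92^α·66.2^(1−α).
Rearrange to (170/92)^α = (66.2/47.3)^(1−α) and take logs: α·0.614010 = (1−α)·0.336170.
So α/(1−α) = (0.336170)/(0.614010) = 0.547499, and α = 0.547499/1.547499 ≈ 0.354.

α ≈ 0.354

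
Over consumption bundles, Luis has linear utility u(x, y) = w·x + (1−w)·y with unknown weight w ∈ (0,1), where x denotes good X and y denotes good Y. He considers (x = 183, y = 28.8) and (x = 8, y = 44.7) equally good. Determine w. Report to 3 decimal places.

w = 0.083

Equating utilities: w·183 + (1−w)·28.8 = w·8 + (1−w)·44.7.
w·(183−8) = (1−w)·(44.7−28.8), i.e. w·175 = (1−w)·15.9.
The marginal rate of substitution is 15.9/175, so w = 15.9/(175+15.9) = 0.083.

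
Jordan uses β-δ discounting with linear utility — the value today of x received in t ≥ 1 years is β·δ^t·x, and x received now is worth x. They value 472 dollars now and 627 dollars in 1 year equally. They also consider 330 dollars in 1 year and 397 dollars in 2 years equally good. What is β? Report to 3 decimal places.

β ≈ 0.906

From the later pair, β·δ^1·330 = β·δ^2·397; dividing through, δ = 330/397 = 0.83123.
The first indifference: 472 = β·δ·627, so β = 472/(δ·627) = 472/(0.83123·627) ≈ 0.906.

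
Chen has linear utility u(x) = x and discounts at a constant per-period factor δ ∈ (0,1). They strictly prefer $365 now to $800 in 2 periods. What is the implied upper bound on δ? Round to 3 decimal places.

δ < 0.675

The preference means 365 > δ^2·800.
Dividing by 800: δ^2 < 0.45625. Both sides are positive, so the square root keeps the direction.
δ < (365/800)^(1/2) ≈ 0.675.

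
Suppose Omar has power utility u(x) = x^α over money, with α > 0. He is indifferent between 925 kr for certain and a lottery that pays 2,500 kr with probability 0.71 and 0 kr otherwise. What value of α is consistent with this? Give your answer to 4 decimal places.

The lottery's expected utility is 0.71·u(2500) + 0.29·u(0) = 0.71·2500^α (since u(0) = 0 for α > 0).
Indifference: 925^α = 0.71·2500^α, so (925/2500)^α = 0.71.
Take logs: α = ln 0.71 / ln(925/2500) ≈ 0.344470.

α ≈ 0.3445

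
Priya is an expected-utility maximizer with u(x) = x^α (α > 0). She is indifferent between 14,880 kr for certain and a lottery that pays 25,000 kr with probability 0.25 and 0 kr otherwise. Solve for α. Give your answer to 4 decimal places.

EU(lottery) = 0.25·25000^α + 0.75·0 = 0.25·25000^α.
Equating: 14880^α = 0.25·25000^α, i.e. 0.5952^α = 0.25.
Taking logs: α·ln(14880/25000) = ln(0.25), so α = -1.3862944 / -0.5188578 ≈ 2.6718.

α ≈ 2.6718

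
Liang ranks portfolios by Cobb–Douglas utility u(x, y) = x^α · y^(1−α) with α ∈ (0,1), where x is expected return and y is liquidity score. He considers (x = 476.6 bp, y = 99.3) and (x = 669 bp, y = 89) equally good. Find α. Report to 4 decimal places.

α ≈ 0.2441

Set the two utilities equal: 476.6^α·99.3^(1−α) = 669^α·89^(1−α).
Taking logs: α·ln 476.6 + (1−α)·ln 99.3 = α·ln 669 + (1−α)·ln 89, i.e. α·-0.3391065 = (1−α)·-0.1095092.
Thus α·(-0.4486157) = -0.1095092, so α = -0.1095092/-0.4486157 ≈ 0.2441.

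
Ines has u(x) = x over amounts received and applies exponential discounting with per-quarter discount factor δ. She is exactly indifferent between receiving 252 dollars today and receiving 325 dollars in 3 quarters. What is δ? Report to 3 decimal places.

Equating discounted utilities: u(252) = δ^3·u(325) ⇒ δ^3 = u(252)/u(325).
With u(x) = x: δ^3 = 252/325 = 0.77538.
So δ = 0.77538^(1/3) ≈ 0.919.

δ ≈ 0.919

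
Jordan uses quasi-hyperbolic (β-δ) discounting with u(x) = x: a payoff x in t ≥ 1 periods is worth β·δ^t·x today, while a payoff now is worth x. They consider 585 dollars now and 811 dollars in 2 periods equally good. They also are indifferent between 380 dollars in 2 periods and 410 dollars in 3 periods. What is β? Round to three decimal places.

From the later pair, β·δ^2·380 = β·δ^3·410; dividing through, δ = 380/410 = 0.92683.
The first indifference: 585 = β·δ^2·811, so β = 585/(δ^2·811) = 585/(0.85901·811) ≈ 0.840.

β ≈ 0.840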